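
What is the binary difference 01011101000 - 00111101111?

Method 1 - Direct subtraction (column by column from the right: bit − bit − borrow-in; if negative, add 2 and borrow 1 from the next column):
borrow: 01111111110
        01011101000
-       00111101111
-------------------
        00011111001

Method 2 - Add two's complement:
Two's complement of 00111101111: invert → 11000010000, add 1 → 11000010001
  01011101000
+ 11000010001
-------------
 100011111001  (end carry out of the top bit = 1)
Discarding the end carry: 00011111001
Decimal check:
  01011101000 = 512 + 128 + 64 + 32 + 8 = 744
  00111101111 = 256 + 128 + 64 + 32 + 8 + 4 + 2 + 1 = 495
  744 - 495 = 249, and 00011111001 = 128 + 64 + 32 + 16 + 8 + 1 = 249 ✓



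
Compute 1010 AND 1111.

AND: 1 only when both bits are 1
  1010
& 1111
------
  1010
Decimal: 10 & 15 = 10



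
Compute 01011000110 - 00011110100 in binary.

Method 1 - Direct subtraction (column by column from the right: bit − bit − borrow-in; if negative, add 2 and borrow 1 from the next column):
borrow: 01111100000
        01011000110
-       00011110100
-------------------
        00111010010

Method 2 - Add two's complement:
Two's complement of 00011110100: invert → 11100001011, add 1 → 11100001100
  01011000110
+ 11100001100
-------------
 100111010010  (end carry out of the top bit = 1)
Discarding the end carry: 00111010010
Decimal check:
  01011000110 = 512 + 128 + 64 + 4 + 2 = 710
  00011110100 = 128 + 64 + 32 + 16 + 4 = 244
  710 - 244 = 466, and 00111010010 = 256 + 128 + 64 + 16 + 2 = 466 ✓



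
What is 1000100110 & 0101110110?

AND: 1 only when both bits are 1
  1000100110
& 0101110110
------------
  0000100110
Decimal: 550 & 374 = 38



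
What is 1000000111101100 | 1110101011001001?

OR: 1 when either bit is 1
  1000000111101100
| 1110101011001001
------------------
  1110101111101101
Decimal: 33260 | 60105 = 60397



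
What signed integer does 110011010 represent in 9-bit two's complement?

Binary: 110011010
Sign bit: 1 (negative)
Invert: 001100101
Add 1:  001100110
Magnitude: 001100110 = 64 + 32 + 4 + 2 = 102
Value: -102



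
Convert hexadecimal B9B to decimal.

Expand by place value (powers of 16):
Digit values: B = 11
B9B = 11 × 16^2 + 9 × 16^1 + 11 × 16^0
= 11 × 256 + 9 × 16 + 11 × 1
= 2816 + 144 + 11
= 2971



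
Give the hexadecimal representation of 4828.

Using repeated division by 16 (digits 10–15 are A–F):
4828 ÷ 16 = 301 remainder 12 (C)
301 ÷ 16 = 18 remainder 13 (D)
18 ÷ 16 = 1 remainder 2
1 ÷ 16 = 0 remainder 1
Reading remainders bottom to top: 12DC



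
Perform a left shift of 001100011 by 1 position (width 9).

Original: 001100011 (decimal 99)
Shift left by 1 position
Append 1 zero on the right
Result: 011000110 (decimal 198)
Equivalent: 99 << 1 = 99 × 2^1 = 198



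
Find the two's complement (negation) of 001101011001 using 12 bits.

Original: 001101011001
Step 1 - Invert all bits: 110010100110
Step 2 - Add 1: 110010100111
Verification: 001101011001 + 110010100111 = 1000000000000; discarding the end carry (carry out of the top bit) leaves the 12-bit value 000000000000, as required for x + (-x)



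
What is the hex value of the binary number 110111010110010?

Group into 4-bit nibbles from right:
  0110 = 6
  1110 = E
  1011 = B
  0010 = 2
Result: 6EB2



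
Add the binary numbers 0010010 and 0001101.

Add column by column from the right: bit + bit + carry-in; write the sum mod 2, carry 1 when the sum is 2 or 3.
carry:  0000000
        0010010
+       0001101
---------------
       00011111
(the carry out of the leftmost column, 0, becomes the leading bit)
Decimal check:
  0010010 = 16 + 2 = 18
  0001101 = 8 + 4 + 1 = 13
  18 + 13 = 31, and 00011111 = 16 + 8 + 4 + 2 + 1 = 31 ✓



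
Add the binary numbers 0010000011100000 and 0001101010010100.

Add column by column from the right: bit + bit + carry-in; write the sum mod 2, carry 1 when the sum is 2 or 3.
carry:  0000000100000000
        0010000011100000
+       0001101010010100
------------------------
       00011101101110100
(the carry out of the leftmost column, 0, becomes the leading bit)
Decimal check:
  0010000011100000 = 8192 + 128 + 64 + 32 = 8416
  0001101010010100 = 4096 + 2048 + 512 + 128 + 16 + 4 = 6804
  8416 + 6804 = 15220, and 00011101101110100 = 8192 + 4096 + 2048 + 512 + 256 + 64 + 32 + 16 + 4 = 15220 ✓



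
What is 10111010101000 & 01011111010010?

AND: 1 only when both bits are 1
  10111010101000
& 01011111010010
----------------
  00011010000000
Decimal: 11944 & 6098 = 1664



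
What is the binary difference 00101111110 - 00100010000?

Method 1 - Direct subtraction (column by column from the right: bit − bit − borrow-in; if negative, add 2 and borrow 1 from the next column):
borrow: 00000000000
        00101111110
-       00100010000
-------------------
        00001101110

Method 2 - Add two's complement:
Two's complement of 00100010000: invert → 11011101111, add 1 → 11011110000
  00101111110
+ 11011110000
-------------
 100001101110  (end carry out of the top bit = 1)
Discarding the end carry: 00001101110
Decimal check:
  00101111110 = 256 + 64 + 32 + 16 + 8 + 4 + 2 = 382
  00100010000 = 256 + 16 = 272
  382 - 272 = 110, and 00001101110 = 64 + 32 + 8 + 4 + 2 = 110 ✓



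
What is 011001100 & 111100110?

AND: 1 only when both bits are 1
  011001100
& 111100110
-----------
  011000100
Decimal: 204 & 486 = 196



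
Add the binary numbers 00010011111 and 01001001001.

Add column by column from the right: bit + bit + carry-in; write the sum mod 2, carry 1 when the sum is 2 or 3.
carry:  00000111110
        00010011111
+       01001001001
-------------------
       001011101000
(the carry out of the leftmost column, 0, becomes the leading bit)
Decimal check:
  00010011111 = 128 + 16 + 8 + 4 + 2 + 1 = 159
  01001001001 = 512 + 64 + 8 + 1 = 585
  159 + 585 = 744, and 001011101000 = 512 + 128 + 64 + 32 + 8 = 744 ✓



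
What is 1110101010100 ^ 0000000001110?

XOR: 1 when bits differ
  1110101010100
^ 0000000001110
---------------
  1110101011010
Decimal: 7508 ^ 14 = 7514



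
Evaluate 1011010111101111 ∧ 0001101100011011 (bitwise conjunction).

AND: 1 only when both bits are 1
  1011010111101111
& 0001101100011011
------------------
  0001000100001011
Decimal: 46575 & 6939 = 4363



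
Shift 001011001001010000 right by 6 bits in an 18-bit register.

Original: 001011001001010000 (decimal 45648)
Shift right by 6 positions
Drop the 6 low bits; fill with zeros on the left
Result: 000000001011001001 (decimal 713)
Equivalent: 45648 >> 6 = 45648 ÷ 2^6 = 713



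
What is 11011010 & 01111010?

AND: 1 only when both bits are 1
  11011010
& 01111010
----------
  01011010
Decimal: 218 & 122 = 90



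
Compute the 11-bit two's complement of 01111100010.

Original: 01111100010
Step 1 - Invert all bits: 10000011101
Step 2 - Add 1: 10000011110
Verification: 01111100010 + 10000011110 = 100000000000; discarding the end carry (carry out of the top bit) leaves the 11-bit value 00000000000, as required for x + (-x)



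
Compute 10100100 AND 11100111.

AND: 1 only when both bits are 1
  10100100
& 11100111
----------
  10100100
Decimal: 164 & 231 = 164



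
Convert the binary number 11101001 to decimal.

Sum of powers of 2 for each 1-bit:
2^0 + 2^3 + 2^5 + 2^6 + 2^7
= 1 + 8 + 32 + 64 + 128
= 233



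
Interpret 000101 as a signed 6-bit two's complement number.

Binary: 000101
Sign bit: 0 (non-negative)
Read directly as an unsigned value:
000101 = 4 + 1 = 5
Value: 5



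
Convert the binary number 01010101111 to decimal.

Sum of powers of 2 for each 1-bit:
2^0 + 2^1 + 2^2 + 2^3 + 2^5 + 2^7 + 2^9
= 1 + 2 + 4 + 8 + 32 + 128 + 512
= 687



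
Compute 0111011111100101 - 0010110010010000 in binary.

Method 1 - Direct subtraction (column by column from the right: bit − bit − borrow-in; if negative, add 2 and borrow 1 from the next column):
borrow: 0001000000100000
        0111011111100101
-       0010110010010000
------------------------
        0100101101010101

Method 2 - Add two's complement:
Two's complement of 0010110010010000: invert → 1101001101101111, add 1 → 1101001101110000
  0111011111100101
+ 1101001101110000
------------------
 10100101101010101  (end carry out of the top bit = 1)
Discarding the end carry: 0100101101010101
Decimal check:
  0111011111100101 = 16384 + 8192 + 4096 + 1024 + 512 + 256 + 128 + 64 + 32 + 4 + 1 = 30693
  0010110010010000 = 8192 + 2048 + 1024 + 128 + 16 = 11408
  30693 - 11408 = 19285, and 0100101101010101 = 16384 + 2048 + 512 + 256 + 64 + 16 + 4 + 1 = 19285 ✓



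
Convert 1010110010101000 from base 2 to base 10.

Sum of powers of 2 for each 1-bit:
2^3 + 2^5 + 2^7 + 2^10 + 2^11 + 2^13 + 2^15
= 8 + 32 + 128 + 1024 + 2048 + 8192 + 32768
= 44200



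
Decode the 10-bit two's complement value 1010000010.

Binary: 1010000010
Sign bit: 1 (negative)
Invert: 0101111101
Add 1:  0101111110
Magnitude: 0101111110 = 256 + 64 + 32 + 16 + 8 + 4 + 2 = 382
Value: -382



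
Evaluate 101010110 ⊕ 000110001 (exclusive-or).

XOR: 1 when bits differ
  101010110
^ 000110001
-----------
  101100111
Decimal: 342 ^ 49 = 359



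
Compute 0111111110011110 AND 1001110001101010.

AND: 1 only when both bits are 1
  0111111110011110
& 1001110001101010
------------------
  0001110000001010
Decimal: 32670 & 40042 = 7178



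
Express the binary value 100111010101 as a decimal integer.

Sum of powers of 2 for each 1-bit:
2^0 + 2^2 + 2^4 + 2^6 + 2^7 + 2^8 + 2^11
= 1 + 4 + 16 + 64 + 128 + 256 + 2048
= 2517



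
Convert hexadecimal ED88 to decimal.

Expand by place value (powers of 16):
Digit values: E = 14, D = 13
ED88 = 14 × 16^3 + 13 × 16^2 + 8 × 16^1 + 8 × 16^0
= 14 × 4096 + 13 × 256 + 8 × 16 + 8 × 1
= 57344 + 3328 + 128 + 8
= 60808



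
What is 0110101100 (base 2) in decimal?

Sum of powers of 2 for each 1-bit:
2^2 + 2^3 + 2^5 + 2^7 + 2^8
= 4 + 8 + 32 + 128 + 256
= 428



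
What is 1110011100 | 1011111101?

OR: 1 when either bit is 1
  1110011100
| 1011111101
------------
  1111111101
Decimal: 924 | 765 = 1021



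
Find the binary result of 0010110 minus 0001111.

Method 1 - Direct subtraction (column by column from the right: bit − bit − borrow-in; if negative, add 2 and borrow 1 from the next column):
borrow: 0011110
        0010110
-       0001111
---------------
        0000111

Method 2 - Add two's complement:
Two's complement of 0001111: invert → 1110000, add 1 → 1110001
  0010110
+ 1110001
---------
 10000111  (end carry out of the top bit = 1)
Discarding the end carry: 0000111
Decimal check:
  0010110 = 16 + 4 + 2 = 22
  0001111 = 8 + 4 + 2 + 1 = 15
  22 - 15 = 7, and 0000111 = 4 + 2 + 1 = 7 ✓



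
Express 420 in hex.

Using repeated division by 16 (digits 10–15 are A–F):
420 ÷ 16 = 26 remainder 4
26 ÷ 16 = 1 remainder 10 (A)
1 ÷ 16 = 0 remainder 1
Reading remainders bottom to top: 1A4



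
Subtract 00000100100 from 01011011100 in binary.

Method 1 - Direct subtraction (column by column from the right: bit − bit − borrow-in; if negative, add 2 and borrow 1 from the next column):
borrow: 00001000000
        01011011100
-       00000100100
-------------------
        01010111000

Method 2 - Add two's complement:
Two's complement of 00000100100: invert → 11111011011, add 1 → 11111011100
  01011011100
+ 11111011100
-------------
 101010111000  (end carry out of the top bit = 1)
Discarding the end carry: 01010111000
Decimal check:
  01011011100 = 512 + 128 + 64 + 16 + 8 + 4 = 732
  00000100100 = 32 + 4 = 36
  732 - 36 = 696, and 01010111000 = 512 + 128 + 32 + 16 + 8 = 696 ✓



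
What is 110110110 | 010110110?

OR: 1 when either bit is 1
  110110110
| 010110110
-----------
  110110110
Decimal: 438 | 182 = 438



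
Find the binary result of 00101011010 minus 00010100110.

Method 1 - Direct subtraction (column by column from the right: bit − bit − borrow-in; if negative, add 2 and borrow 1 from the next column):
borrow: 00101001000
        00101011010
-       00010100110
-------------------
        00010110100

Method 2 - Add two's complement:
Two's complement of 00010100110: invert → 11101011001, add 1 → 11101011010
  00101011010
+ 11101011010
-------------
 100010110100  (end carry out of the top bit = 1)
Discarding the end carry: 00010110100
Decimal check:
  00101011010 = 256 + 64 + 16 + 8 + 2 = 346
  00010100110 = 128 + 32 + 4 + 2 = 166
  346 - 166 = 180, and 00010110100 = 128 + 32 + 16 + 4 = 180 ✓



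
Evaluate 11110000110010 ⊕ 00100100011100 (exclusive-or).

XOR: 1 when bits differ
  11110000110010
^ 00100100011100
----------------
  11010100101110
Decimal: 15410 ^ 2332 = 13614



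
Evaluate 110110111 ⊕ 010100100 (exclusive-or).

XOR: 1 when bits differ
  110110111
^ 010100100
-----------
  100010011
Decimal: 439 ^ 164 = 275



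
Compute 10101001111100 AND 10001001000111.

AND: 1 only when both bits are 1
  10101001111100
& 10001001000111
----------------
  10001001000100
Decimal: 10876 & 8775 = 8772



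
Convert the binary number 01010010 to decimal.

Sum of powers of 2 for each 1-bit:
2^1 + 2^4 + 2^6
= 2 + 16 + 64
= 82



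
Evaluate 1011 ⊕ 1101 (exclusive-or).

XOR: 1 when bits differ
  1011
^ 1101
------
  0110
Decimal: 11 ^ 13 = 6



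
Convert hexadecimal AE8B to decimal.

Expand by place value (powers of 16):
Digit values: A = 10, E = 14, B = 11
AE8B = 10 × 16^3 + 14 × 16^2 + 8 × 16^1 + 11 × 16^0
= 10 × 4096 + 14 × 256 + 8 × 16 + 11 × 1
= 40960 + 3584 + 128 + 11
= 44683



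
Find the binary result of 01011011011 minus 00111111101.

Method 1 - Direct subtraction (column by column from the right: bit − bit − borrow-in; if negative, add 2 and borrow 1 from the next column):
borrow: 01111111000
        01011011011
-       00111111101
-------------------
        00011011110

Method 2 - Add two's complement:
Two's complement of 00111111101: invert → 11000000010, add 1 → 11000000011
  01011011011
+ 11000000011
-------------
 100011011110  (end carry out of the top bit = 1)
Discarding the end carry: 00011011110
Decimal check:
  01011011011 = 512 + 128 + 64 + 16 + 8 + 2 + 1 = 731
  00111111101 = 256 + 128 + 64 + 32 + 16 + 8 + 4 + 1 = 509
  731 - 509 = 222, and 00011011110 = 128 + 64 + 16 + 8 + 4 + 2 = 222 ✓



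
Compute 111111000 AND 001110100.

AND: 1 only when both bits are 1
  111111000
& 001110100
-----------
  001110000
Decimal: 504 & 116 = 112



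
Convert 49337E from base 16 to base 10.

Expand by place value (powers of 16):
Digit values: E = 14
49337E = 4 × 16^5 + 9 × 16^4 + 3 × 16^3 + 3 × 16^2 + 7 × 16^1 + 14 × 16^0
= 4 × 1048576 + 9 × 65536 + 3 × 4096 + 3 × 256 + 7 × 16 + 14 × 1
= 4194304 + 589824 + 12288 + 768 + 112 + 14
= 4797310



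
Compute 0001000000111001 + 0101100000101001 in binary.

Add column by column from the right: bit + bit + carry-in; write the sum mod 2, carry 1 when the sum is 2 or 3.
carry:  0010000001110010
        0001000000111001
+       0101100000101001
------------------------
       00110100001100010
(the carry out of the leftmost column, 0, becomes the leading bit)
Decimal check:
  0001000000111001 = 4096 + 32 + 16 + 8 + 1 = 4153
  0101100000101001 = 16384 + 4096 + 2048 + 32 + 8 + 1 = 22569
  4153 + 22569 = 26722, and 00110100001100010 = 16384 + 8192 + 2048 + 64 + 32 + 2 = 26722 ✓



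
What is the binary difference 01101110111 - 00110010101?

Method 1 - Direct subtraction (column by column from the right: bit − bit − borrow-in; if negative, add 2 and borrow 1 from the next column):
borrow: 01100000000
        01101110111
-       00110010101
-------------------
        00111100010

Method 2 - Add two's complement:
Two's complement of 00110010101: invert → 11001101010, add 1 → 11001101011
  01101110111
+ 11001101011
-------------
 100111100010  (end carry out of the top bit = 1)
Discarding the end carry: 00111100010
Decimal check:
  01101110111 = 512 + 256 + 64 + 32 + 16 + 4 + 2 + 1 = 887
  00110010101 = 256 + 128 + 16 + 4 + 1 = 405
  887 - 405 = 482, and 00111100010 = 256 + 128 + 64 + 32 + 2 = 482 ✓



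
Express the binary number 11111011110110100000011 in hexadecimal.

Group into 4-bit nibbles from right:
  0111 = 7
  1101 = D
  1110 = E
  1101 = D
  0000 = 0
  0011 = 3
Result: 7DED03



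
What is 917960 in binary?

Using repeated division by 2:
917960 ÷ 2 = 458980 remainder 0
458980 ÷ 2 = 229490 remainder 0
229490 ÷ 2 = 114745 remainder 0
114745 ÷ 2 = 57372 remainder 1
57372 ÷ 2 = 28686 remainder 0
28686 ÷ 2 = 14343 remainder 0
14343 ÷ 2 = 7171 remainder 1
7171 ÷ 2 = 3585 remainder 1
3585 ÷ 2 = 1792 remainder 1
1792 ÷ 2 = 896 remainder 0
896 ÷ 2 = 448 remainder 0
448 ÷ 2 = 224 remainder 0
224 ÷ 2 = 112 remainder 0
112 ÷ 2 = 56 remainder 0
56 ÷ 2 = 28 remainder 0
28 ÷ 2 = 14 remainder 0
14 ÷ 2 = 7 remainder 0
7 ÷ 2 = 3 remainder 1
3 ÷ 2 = 1 remainder 1
1 ÷ 2 = 0 remainder 1
Reading remainders bottom to top: 11100000000111001000



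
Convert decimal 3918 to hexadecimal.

Using repeated division by 16 (digits 10–15 are A–F):
3918 ÷ 16 = 244 remainder 14 (E)
244 ÷ 16 = 15 remainder 4
15 ÷ 16 = 0 remainder 15 (F)
Reading remainders bottom to top: F4E



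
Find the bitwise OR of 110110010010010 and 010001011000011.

OR: 1 when either bit is 1
  110110010010010
| 010001011000011
-----------------
  110111011010011
Decimal: 27794 | 8899 = 28371



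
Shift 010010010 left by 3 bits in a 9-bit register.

Original: 010010010 (decimal 146)
Shift left by 3 positions
Append 3 zeros on the right and drop the 3 high bits that overflow the 9-bit width
Result: 010010000 (decimal 144)
Equivalent: 146 << 3 = 146 × 2^3 = 1168, truncated to 9 bits = 144



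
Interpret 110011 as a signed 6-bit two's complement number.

Binary: 110011
Sign bit: 1 (negative)
Invert: 001100
Add 1:  001101
Magnitude: 001101 = 8 + 4 + 1 = 13
Value: -13



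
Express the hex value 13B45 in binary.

Convert each hex digit to 4 bits:
  1 = 0001
  3 = 0011
  B = 1011
  4 = 0100
  5 = 0101
Concatenate: 00010011101101000101



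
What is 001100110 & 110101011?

AND: 1 only when both bits are 1
  001100110
& 110101011
-----------
  000100010
Decimal: 102 & 427 = 34



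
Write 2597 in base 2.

Using repeated division by 2:
2597 ÷ 2 = 1298 remainder 1
1298 ÷ 2 = 649 remainder 0
649 ÷ 2 = 324 remainder 1
324 ÷ 2 = 162 remainder 0
162 ÷ 2 = 81 remainder 0
81 ÷ 2 = 40 remainder 1
40 ÷ 2 = 20 remainder 0
20 ÷ 2 = 10 remainder 0
10 ÷ 2 = 5 remainder 0
5 ÷ 2 = 2 remainder 1
2 ÷ 2 = 1 remainder 0
1 ÷ 2 = 0 remainder 1
Reading remainders bottom to top: 101000100101



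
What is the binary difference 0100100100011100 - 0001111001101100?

Method 1 - Direct subtraction (column by column from the right: bit − bit − borrow-in; if negative, add 2 and borrow 1 from the next column):
borrow: 0111110111000000
        0100100100011100
-       0001111001101100
------------------------
        0010101010110000

Method 2 - Add two's complement:
Two's complement of 0001111001101100: invert → 1110000110010011, add 1 → 1110000110010100
  0100100100011100
+ 1110000110010100
------------------
 10010101010110000  (end carry out of the top bit = 1)
Discarding the end carry: 0010101010110000
Decimal check:
  0100100100011100 = 16384 + 2048 + 256 + 16 + 8 + 4 = 18716
  0001111001101100 = 4096 + 2048 + 1024 + 512 + 64 + 32 + 8 + 4 = 7788
  18716 - 7788 = 10928, and 0010101010110000 = 8192 + 2048 + 512 + 128 + 32 + 16 = 10928 ✓



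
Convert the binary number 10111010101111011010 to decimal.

Sum of powers of 2 for each 1-bit:
2^1 + 2^3 + 2^4 + 2^6 + 2^7 + 2^8 + 2^9 + 2^11 + 2^13 + 2^15 + 2^16 + 2^17 + 2^19
= 2 + 8 + 16 + 64 + 128 + 256 + 512 + 2048 + 8192 + 32768 + 65536 + 131072 + 524288
= 764890



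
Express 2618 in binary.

Using repeated division by 2:
2618 ÷ 2 = 1309 remainder 0
1309 ÷ 2 = 654 remainder 1
654 ÷ 2 = 327 remainder 0
327 ÷ 2 = 163 remainder 1
163 ÷ 2 = 81 remainder 1
81 ÷ 2 = 40 remainder 1
40 ÷ 2 = 20 remainder 0
20 ÷ 2 = 10 remainder 0
10 ÷ 2 = 5 remainder 0
5 ÷ 2 = 2 remainder 1
2 ÷ 2 = 1 remainder 0
1 ÷ 2 = 0 remainder 1
Reading remainders bottom to top: 101000111010



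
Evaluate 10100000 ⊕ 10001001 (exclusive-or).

XOR: 1 when bits differ
  10100000
^ 10001001
----------
  00101001
Decimal: 160 ^ 137 = 41



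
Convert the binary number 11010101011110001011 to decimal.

Sum of powers of 2 for each 1-bit:
2^0 + 2^1 + 2^3 + 2^7 + 2^8 + 2^9 + 2^10 + 2^12 + 2^14 + 2^16 + 2^18 + 2^19
= 1 + 2 + 8 + 128 + 256 + 512 + 1024 + 4096 + 16384 + 65536 + 262144 + 524288
= 874379



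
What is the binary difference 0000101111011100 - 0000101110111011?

Method 1 - Direct subtraction (column by column from the right: bit − bit − borrow-in; if negative, add 2 and borrow 1 from the next column):
borrow: 0000000001000110
        0000101111011100
-       0000101110111011
------------------------
        0000000000100001

Method 2 - Add two's complement:
Two's complement of 0000101110111011: invert → 1111010001000100, add 1 → 1111010001000101
  0000101111011100
+ 1111010001000101
------------------
 10000000000100001  (end carry out of the top bit = 1)
Discarding the end carry: 0000000000100001
Decimal check:
  0000101111011100 = 2048 + 512 + 256 + 128 + 64 + 16 + 8 + 4 = 3036
  0000101110111011 = 2048 + 512 + 256 + 128 + 32 + 16 + 8 + 2 + 1 = 3003
  3036 - 3003 = 33, and 0000000000100001 = 32 + 1 = 33 ✓



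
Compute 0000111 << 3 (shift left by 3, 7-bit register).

Original: 0000111 (decimal 7)
Shift left by 3 positions
Append 3 zeros on the right
Result: 0111000 (decimal 56)
Equivalent: 7 << 3 = 7 × 2^3 = 56



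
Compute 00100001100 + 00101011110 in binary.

Add column by column from the right: bit + bit + carry-in; write the sum mod 2, carry 1 when the sum is 2 or 3.
carry:  01000111000
        00100001100
+       00101011110
-------------------
       001001101010
(the carry out of the leftmost column, 0, becomes the leading bit)
Decimal check:
  00100001100 = 256 + 8 + 4 = 268
  00101011110 = 256 + 64 + 16 + 8 + 4 + 2 = 350
  268 + 350 = 618, and 001001101010 = 512 + 64 + 32 + 8 + 2 = 618 ✓



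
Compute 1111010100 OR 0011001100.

OR: 1 when either bit is 1
  1111010100
| 0011001100
------------
  1111011100
Decimal: 980 | 204 = 988



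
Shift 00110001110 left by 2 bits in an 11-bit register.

Original: 00110001110 (decimal 398)
Shift left by 2 positions
Append 2 zeros on the right
Result: 11000111000 (decimal 1592)
Equivalent: 398 << 2 = 398 × 2^2 = 1592



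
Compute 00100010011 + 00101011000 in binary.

Add column by column from the right: bit + bit + carry-in; write the sum mod 2, carry 1 when the sum is 2 or 3.
carry:  01000100000
        00100010011
+       00101011000
-------------------
       001001101011
(the carry out of the leftmost column, 0, becomes the leading bit)
Decimal check:
  00100010011 = 256 + 16 + 2 + 1 = 275
  00101011000 = 256 + 64 + 16 + 8 = 344
  275 + 344 = 619, and 001001101011 = 512 + 64 + 32 + 8 + 2 + 1 = 619 ✓



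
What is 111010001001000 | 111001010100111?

OR: 1 when either bit is 1
  111010001001000
| 111001010100111
-----------------
  111011011101111
Decimal: 29768 | 29351 = 30447



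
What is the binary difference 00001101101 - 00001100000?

Method 1 - Direct subtraction (column by column from the right: bit − bit − borrow-in; if negative, add 2 and borrow 1 from the next column):
borrow: 00000000000
        00001101101
-       00001100000
-------------------
        00000001101

Method 2 - Add two's complement:
Two's complement of 00001100000: invert → 11110011111, add 1 → 11110100000
  00001101101
+ 11110100000
-------------
 100000001101  (end carry out of the top bit = 1)
Discarding the end carry: 00000001101
Decimal check:
  00001101101 = 64 + 32 + 8 + 4 + 1 = 109
  00001100000 = 64 + 32 = 96
  109 - 96 = 13, and 00000001101 = 8 + 4 + 1 = 13 ✓



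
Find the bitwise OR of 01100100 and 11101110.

OR: 1 when either bit is 1
  01100100
| 11101110
----------
  11101110
Decimal: 100 | 238 = 238



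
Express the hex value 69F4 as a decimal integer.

Expand by place value (powers of 16):
Digit values: F = 15
69F4 = 6 × 16^3 + 9 × 16^2 + 15 × 16^1 + 4 × 16^0
= 6 × 4096 + 9 × 256 + 15 × 16 + 4 × 1
= 24576 + 2304 + 240 + 4
= 27124



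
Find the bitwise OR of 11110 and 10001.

OR: 1 when either bit is 1
  11110
| 10001
-------
  11111
Decimal: 30 | 17 = 31



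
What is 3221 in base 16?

Using repeated division by 16 (digits 10–15 are A–F):
3221 ÷ 16 = 201 remainder 5
201 ÷ 16 = 12 remainder 9
12 ÷ 16 = 0 remainder 12 (C)
Reading remainders bottom to top: C95



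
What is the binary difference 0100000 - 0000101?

Method 1 - Direct subtraction (column by column from the right: bit − bit − borrow-in; if negative, add 2 and borrow 1 from the next column):
borrow: 0111110
        0100000
-       0000101
---------------
        0011011

Method 2 - Add two's complement:
Two's complement of 0000101: invert → 1111010, add 1 → 1111011
  0100000
+ 1111011
---------
 10011011  (end carry out of the top bit = 1)
Discarding the end carry: 0011011
Decimal check:
  0100000 = 32
  0000101 = 4 + 1 = 5
  32 - 5 = 27, and 0011011 = 16 + 8 + 2 + 1 = 27 ✓



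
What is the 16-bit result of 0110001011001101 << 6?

Original: 0110001011001101 (decimal 25293)
Shift left by 6 positions
Append 6 zeros on the right and drop the 6 high bits that overflow the 16-bit width
Result: 1011001101000000 (decimal 45888)
Equivalent: 25293 << 6 = 25293 × 2^6 = 1618752, truncated to 16 bits = 45888



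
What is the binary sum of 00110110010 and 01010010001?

Add column by column from the right: bit + bit + carry-in; write the sum mod 2, carry 1 when the sum is 2 or 3.
carry:  11101100000
        00110110010
+       01010010001
-------------------
       010001000011
(the carry out of the leftmost column, 0, becomes the leading bit)
Decimal check:
  00110110010 = 256 + 128 + 32 + 16 + 2 = 434
  01010010001 = 512 + 128 + 16 + 1 = 657
  434 + 657 = 1091, and 010001000011 = 1024 + 64 + 2 + 1 = 1091 ✓



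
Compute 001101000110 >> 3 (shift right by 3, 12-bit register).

Original: 001101000110 (decimal 838)
Shift right by 3 positions
Drop the 3 low bits; fill with zeros on the left
Result: 000001101000 (decimal 104)
Equivalent: 838 >> 3 = 838 ÷ 2^3 = 104



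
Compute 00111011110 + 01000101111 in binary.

Add column by column from the right: bit + bit + carry-in; write the sum mod 2, carry 1 when the sum is 2 or 3.
carry:  11111111100
        00111011110
+       01000101111
-------------------
       010000001101
(the carry out of the leftmost column, 0, becomes the leading bit)
Decimal check:
  00111011110 = 256 + 128 + 64 + 16 + 8 + 4 + 2 = 478
  01000101111 = 512 + 32 + 8 + 4 + 2 + 1 = 559
  478 + 559 = 1037, and 010000001101 = 1024 + 8 + 4 + 1 = 1037 ✓



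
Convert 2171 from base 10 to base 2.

Using repeated division by 2:
2171 ÷ 2 = 1085 remainder 1
1085 ÷ 2 = 542 remainder 1
542 ÷ 2 = 271 remainder 0
271 ÷ 2 = 135 remainder 1
135 ÷ 2 = 67 remainder 1
67 ÷ 2 = 33 remainder 1
33 ÷ 2 = 16 remainder 1
16 ÷ 2 = 8 remainder 0
8 ÷ 2 = 4 remainder 0
4 ÷ 2 = 2 remainder 0
2 ÷ 2 = 1 remainder 0
1 ÷ 2 = 0 remainder 1
Reading remainders bottom to top: 100001111011



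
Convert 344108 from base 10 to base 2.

Using repeated division by 2:
344108 ÷ 2 = 172054 remainder 0
172054 ÷ 2 = 86027 remainder 0
86027 ÷ 2 = 43013 remainder 1
43013 ÷ 2 = 21506 remainder 1
21506 ÷ 2 = 10753 remainder 0
10753 ÷ 2 = 5376 remainder 1
5376 ÷ 2 = 2688 remainder 0
2688 ÷ 2 = 1344 remainder 0
1344 ÷ 2 = 672 remainder 0
672 ÷ 2 = 336 remainder 0
336 ÷ 2 = 168 remainder 0
168 ÷ 2 = 84 remainder 0
84 ÷ 2 = 42 remainder 0
42 ÷ 2 = 21 remainder 0
21 ÷ 2 = 10 remainder 1
10 ÷ 2 = 5 remainder 0
5 ÷ 2 = 2 remainder 1
2 ÷ 2 = 1 remainder 0
1 ÷ 2 = 0 remainder 1
Reading remainders bottom to top: 1010100000000101100



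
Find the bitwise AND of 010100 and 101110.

AND: 1 only when both bits are 1
  010100
& 101110
--------
  000100
Decimal: 20 & 46 = 4



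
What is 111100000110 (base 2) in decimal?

Sum of powers of 2 for each 1-bit:
2^1 + 2^2 + 2^8 + 2^9 + 2^10 + 2^11
= 2 + 4 + 256 + 512 + 1024 + 2048
= 3846



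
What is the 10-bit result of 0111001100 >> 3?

Original: 0111001100 (decimal 460)
Shift right by 3 positions
Drop the 3 low bits; fill with zeros on the left
Result: 0000111001 (decimal 57)
Equivalent: 460 >> 3 = 460 ÷ 2^3 = 57



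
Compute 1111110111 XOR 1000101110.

XOR: 1 when bits differ
  1111110111
^ 1000101110
------------
  0111011001
Decimal: 1015 ^ 558 = 473



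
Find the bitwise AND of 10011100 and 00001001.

AND: 1 only when both bits are 1
  10011100
& 00001001
----------
  00001000
Decimal: 156 & 9 = 8



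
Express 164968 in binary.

Using repeated division by 2:
164968 ÷ 2 = 82484 remainder 0
82484 ÷ 2 = 41242 remainder 0
41242 ÷ 2 = 20621 remainder 0
20621 ÷ 2 = 10310 remainder 1
10310 ÷ 2 = 5155 remainder 0
5155 ÷ 2 = 2577 remainder 1
2577 ÷ 2 = 1288 remainder 1
1288 ÷ 2 = 644 remainder 0
644 ÷ 2 = 322 remainder 0
322 ÷ 2 = 161 remainder 0
161 ÷ 2 = 80 remainder 1
80 ÷ 2 = 40 remainder 0
40 ÷ 2 = 20 remainder 0
20 ÷ 2 = 10 remainder 0
10 ÷ 2 = 5 remainder 0
5 ÷ 2 = 2 remainder 1
2 ÷ 2 = 1 remainder 0
1 ÷ 2 = 0 remainder 1
Reading remainders bottom to top: 101000010001101000



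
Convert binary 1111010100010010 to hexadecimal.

Group into 4-bit nibbles from right:
  1111 = F
  0101 = 5
  0001 = 1
  0010 = 2
Result: F512



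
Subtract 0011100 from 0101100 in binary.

Method 1 - Direct subtraction (column by column from the right: bit − bit − borrow-in; if negative, add 2 and borrow 1 from the next column):
borrow: 0100000
        0101100
-       0011100
---------------
        0010000

Method 2 - Add two's complement:
Two's complement of 0011100: invert → 1100011, add 1 → 1100100
  0101100
+ 1100100
---------
 10010000  (end carry out of the top bit = 1)
Discarding the end carry: 0010000
Decimal check:
  0101100 = 32 + 8 + 4 = 44
  0011100 = 16 + 8 + 4 = 28
  44 - 28 = 16, and 0010000 = 16 ✓



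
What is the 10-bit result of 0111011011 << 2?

Original: 0111011011 (decimal 475)
Shift left by 2 positions
Append 2 zeros on the right and drop the 2 high bits that overflow the 10-bit width
Result: 1101101100 (decimal 876)
Equivalent: 475 << 2 = 475 × 2^2 = 1900, truncated to 10 bits = 876



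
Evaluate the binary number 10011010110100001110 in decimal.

Sum of powers of 2 for each 1-bit:
2^1 + 2^2 + 2^3 + 2^8 + 2^10 + 2^11 + 2^13 + 2^15 + 2^16 + 2^19
= 2 + 4 + 8 + 256 + 1024 + 2048 + 8192 + 32768 + 65536 + 524288
= 634126



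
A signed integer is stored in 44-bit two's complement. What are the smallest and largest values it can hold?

For 44-bit two's complement:
Minimum: -2^43 = -8796093022208
Maximum: 2^43 - 1 = 8796093022207



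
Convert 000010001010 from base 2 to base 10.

Sum of powers of 2 for each 1-bit:
2^1 + 2^3 + 2^7
= 2 + 8 + 128
= 138



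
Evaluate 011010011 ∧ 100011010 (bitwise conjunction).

AND: 1 only when both bits are 1
  011010011
& 100011010
-----------
  000010010
Decimal: 211 & 282 = 18



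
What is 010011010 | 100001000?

OR: 1 when either bit is 1
  010011010
| 100001000
-----------
  110011010
Decimal: 154 | 264 = 410



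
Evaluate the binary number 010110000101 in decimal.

Sum of powers of 2 for each 1-bit:
2^0 + 2^2 + 2^7 + 2^8 + 2^10
= 1 + 4 + 128 + 256 + 1024
= 1413



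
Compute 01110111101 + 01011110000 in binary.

Add column by column from the right: bit + bit + carry-in; write the sum mod 2, carry 1 when the sum is 2 or 3.
carry:  11111100000
        01110111101
+       01011110000
-------------------
       011010101101
(the carry out of the leftmost column, 0, becomes the leading bit)
Decimal check:
  01110111101 = 512 + 256 + 128 + 32 + 16 + 8 + 4 + 1 = 957
  01011110000 = 512 + 128 + 64 + 32 + 16 = 752
  957 + 752 = 1709, and 011010101101 = 1024 + 512 + 128 + 32 + 8 + 4 + 1 = 1709 ✓



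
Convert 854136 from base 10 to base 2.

Using repeated division by 2:
854136 ÷ 2 = 427068 remainder 0
427068 ÷ 2 = 213534 remainder 0
213534 ÷ 2 = 106767 remainder 0
106767 ÷ 2 = 53383 remainder 1
53383 ÷ 2 = 26691 remainder 1
26691 ÷ 2 = 13345 remainder 1
13345 ÷ 2 = 6672 remainder 1
6672 ÷ 2 = 3336 remainder 0
3336 ÷ 2 = 1668 remainder 0
1668 ÷ 2 = 834 remainder 0
834 ÷ 2 = 417 remainder 0
417 ÷ 2 = 208 remainder 1
208 ÷ 2 = 104 remainder 0
104 ÷ 2 = 52 remainder 0
52 ÷ 2 = 26 remainder 0
26 ÷ 2 = 13 remainder 0
13 ÷ 2 = 6 remainder 1
6 ÷ 2 = 3 remainder 0
3 ÷ 2 = 1 remainder 1
1 ÷ 2 = 0 remainder 1
Reading remainders bottom to top: 11010000100001111000



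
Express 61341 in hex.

Using repeated division by 16 (digits 10–15 are A–F):
61341 ÷ 16 = 3833 remainder 13 (D)
3833 ÷ 16 = 239 remainder 9
239 ÷ 16 = 14 remainder 15 (F)
14 ÷ 16 = 0 remainder 14 (E)
Reading remainders bottom to top: EF9D



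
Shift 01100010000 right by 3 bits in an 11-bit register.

Original: 01100010000 (decimal 784)
Shift right by 3 positions
Drop the 3 low bits; fill with zeros on the left
Result: 00001100010 (decimal 98)
Equivalent: 784 >> 3 = 784 ÷ 2^3 = 98



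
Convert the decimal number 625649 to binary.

Using repeated division by 2:
625649 ÷ 2 = 312824 remainder 1
312824 ÷ 2 = 156412 remainder 0
156412 ÷ 2 = 78206 remainder 0
78206 ÷ 2 = 39103 remainder 0
39103 ÷ 2 = 19551 remainder 1
19551 ÷ 2 = 9775 remainder 1
9775 ÷ 2 = 4887 remainder 1
4887 ÷ 2 = 2443 remainder 1
2443 ÷ 2 = 1221 remainder 1
1221 ÷ 2 = 610 remainder 1
610 ÷ 2 = 305 remainder 0
305 ÷ 2 = 152 remainder 1
152 ÷ 2 = 76 remainder 0
76 ÷ 2 = 38 remainder 0
38 ÷ 2 = 19 remainder 0
19 ÷ 2 = 9 remainder 1
9 ÷ 2 = 4 remainder 1
4 ÷ 2 = 2 remainder 0
2 ÷ 2 = 1 remainder 0
1 ÷ 2 = 0 remainder 1
Reading remainders bottom to top: 10011000101111110001



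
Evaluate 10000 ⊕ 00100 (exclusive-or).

XOR: 1 when bits differ
  10000
^ 00100
-------
  10100
Decimal: 16 ^ 4 = 20



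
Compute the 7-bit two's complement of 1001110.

Original (sign bit 1, negative): 1001110
Step 1 - Invert all bits: 0110001
Step 2 - Add 1: 0110010
Verification: 1001110 + 0110010 = 10000000; discarding the end carry (carry out of the top bit) leaves the 7-bit value 0000000, as required for x + (-x)



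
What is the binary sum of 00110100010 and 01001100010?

Add column by column from the right: bit + bit + carry-in; write the sum mod 2, carry 1 when the sum is 2 or 3.
carry:  11111000100
        00110100010
+       01001100010
-------------------
       010000000100
(the carry out of the leftmost column, 0, becomes the leading bit)
Decimal check:
  00110100010 = 256 + 128 + 32 + 2 = 418
  01001100010 = 512 + 64 + 32 + 2 = 610
  418 + 610 = 1028, and 010000000100 = 1024 + 4 = 1028 ✓



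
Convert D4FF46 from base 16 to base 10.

Expand by place value (powers of 16):
Digit values: D = 13, F = 15
D4FF46 = 13 × 16^5 + 4 × 16^4 + 15 × 16^3 + 15 × 16^2 + 4 × 16^1 + 6 × 16^0
= 13 × 1048576 + 4 × 65536 + 15 × 4096 + 15 × 256 + 4 × 16 + 6 × 1
= 13631488 + 262144 + 61440 + 3840 + 64 + 6
= 13958982



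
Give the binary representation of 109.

Using repeated division by 2:
109 ÷ 2 = 54 remainder 1
54 ÷ 2 = 27 remainder 0
27 ÷ 2 = 13 remainder 1
13 ÷ 2 = 6 remainder 1
6 ÷ 2 = 3 remainder 0
3 ÷ 2 = 1 remainder 1
1 ÷ 2 = 0 remainder 1
Reading remainders bottom to top: 1101101



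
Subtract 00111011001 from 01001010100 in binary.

Method 1 - Direct subtraction (column by column from the right: bit − bit − borrow-in; if negative, add 2 and borrow 1 from the next column):
borrow: 01111110110
        01001010100
-       00111011001
-------------------
        00001111011

Method 2 - Add two's complement:
Two's complement of 00111011001: invert → 11000100110, add 1 → 11000100111
  01001010100
+ 11000100111
-------------
 100001111011  (end carry out of the top bit = 1)
Discarding the end carry: 00001111011
Decimal check:
  01001010100 = 512 + 64 + 16 + 4 = 596
  00111011001 = 256 + 128 + 64 + 16 + 8 + 1 = 473
  596 - 473 = 123, and 00001111011 = 64 + 32 + 16 + 8 + 2 + 1 = 123 ✓



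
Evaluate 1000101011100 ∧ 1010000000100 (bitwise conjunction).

AND: 1 only when both bits are 1
  1000101011100
& 1010000000100
---------------
  1000000000100
Decimal: 4444 & 5124 = 4100



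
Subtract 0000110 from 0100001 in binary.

Method 1 - Direct subtraction (column by column from the right: bit − bit − borrow-in; if negative, add 2 and borrow 1 from the next column):
borrow: 0111100
        0100001
-       0000110
---------------
        0011011

Method 2 - Add two's complement:
Two's complement of 0000110: invert → 1111001, add 1 → 1111010
  0100001
+ 1111010
---------
 10011011  (end carry out of the top bit = 1)
Discarding the end carry: 0011011
Decimal check:
  0100001 = 32 + 1 = 33
  0000110 = 4 + 2 = 6
  33 - 6 = 27, and 0011011 = 16 + 8 + 2 + 1 = 27 ✓



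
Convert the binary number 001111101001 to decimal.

Sum of powers of 2 for each 1-bit:
2^0 + 2^3 + 2^5 + 2^6 + 2^7 + 2^8 + 2^9
= 1 + 8 + 32 + 64 + 128 + 256 + 512
= 1001



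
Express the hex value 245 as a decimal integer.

Expand by place value (powers of 16):
245 = 2 × 16^2 + 4 × 16^1 + 5 × 16^0
= 2 × 256 + 4 × 16 + 5 × 1
= 512 + 64 + 5
= 581



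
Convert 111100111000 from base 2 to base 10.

Sum of powers of 2 for each 1-bit:
2^3 + 2^4 + 2^5 + 2^8 + 2^9 + 2^10 + 2^11
= 8 + 16 + 32 + 256 + 512 + 1024 + 2048
= 3896



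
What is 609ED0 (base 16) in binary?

Convert each hex digit to 4 bits:
  6 = 0110
  0 = 0000
  9 = 1001
  E = 1110
  D = 1101
  0 = 0000
Concatenate: 011000001001111011010000



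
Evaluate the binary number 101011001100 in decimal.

Sum of powers of 2 for each 1-bit:
2^2 + 2^3 + 2^6 + 2^7 + 2^9 + 2^11
= 4 + 8 + 64 + 128 + 512 + 2048
= 2764



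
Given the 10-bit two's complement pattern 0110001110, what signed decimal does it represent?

Binary: 0110001110
Sign bit: 0 (non-negative)
Read directly as an unsigned value:
0110001110 = 256 + 128 + 8 + 4 + 2 = 398
Value: 398



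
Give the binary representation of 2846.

Using repeated division by 2:
2846 ÷ 2 = 1423 remainder 0
1423 ÷ 2 = 711 remainder 1
711 ÷ 2 = 355 remainder 1
355 ÷ 2 = 177 remainder 1
177 ÷ 2 = 88 remainder 1
88 ÷ 2 = 44 remainder 0
44 ÷ 2 = 22 remainder 0
22 ÷ 2 = 11 remainder 0
11 ÷ 2 = 5 remainder 1
5 ÷ 2 = 2 remainder 1
2 ÷ 2 = 1 remainder 0
1 ÷ 2 = 0 remainder 1
Reading remainders bottom to top: 101100011110



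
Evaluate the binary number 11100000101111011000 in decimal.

Sum of powers of 2 for each 1-bit:
2^3 + 2^4 + 2^6 + 2^7 + 2^8 + 2^9 + 2^11 + 2^17 + 2^18 + 2^19
= 8 + 16 + 64 + 128 + 256 + 512 + 2048 + 131072 + 262144 + 524288
= 920536



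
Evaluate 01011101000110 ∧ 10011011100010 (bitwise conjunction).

AND: 1 only when both bits are 1
  01011101000110
& 10011011100010
----------------
  00011001000010
Decimal: 5958 & 9954 = 1602



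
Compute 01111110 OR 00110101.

OR: 1 when either bit is 1
  01111110
| 00110101
----------
  01111111
Decimal: 126 | 53 = 127



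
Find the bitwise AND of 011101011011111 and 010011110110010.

AND: 1 only when both bits are 1
  011101011011111
& 010011110110010
-----------------
  010001010010010
Decimal: 15071 & 10162 = 8850



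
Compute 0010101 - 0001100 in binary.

Method 1 - Direct subtraction (column by column from the right: bit − bit − borrow-in; if negative, add 2 and borrow 1 from the next column):
borrow: 0010000
        0010101
-       0001100
---------------
        0001001

Method 2 - Add two's complement:
Two's complement of 0001100: invert → 1110011, add 1 → 1110100
  0010101
+ 1110100
---------
 10001001  (end carry out of the top bit = 1)
Discarding the end carry: 0001001
Decimal check:
  0010101 = 16 + 4 + 1 = 21
  0001100 = 8 + 4 = 12
  21 - 12 = 9, and 0001001 = 8 + 1 = 9 ✓

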